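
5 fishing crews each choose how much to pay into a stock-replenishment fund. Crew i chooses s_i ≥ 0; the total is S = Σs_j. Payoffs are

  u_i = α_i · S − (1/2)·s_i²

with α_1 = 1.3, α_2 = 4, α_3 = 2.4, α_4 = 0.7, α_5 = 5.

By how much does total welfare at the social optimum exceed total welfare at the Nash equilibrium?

Crew i's FOC: ∂u_i/∂s_i = α_i − s_i = 0, so s_i* = α_i.
NE contributions = (1.3, 4, 2.4, 0.7, 5); S = 13.4.
W^NE = (Σα)·S − ½Σα_i² = 13.4² − ½·48.94 = 155.09.
Planner sets s_i = Σα_j = 13.4 for every i, so S^SO = 5·13.4 = 67.
W^SO = (Σα)·S^SO − ½·5·(Σα)² = (5/2)·13.4² = 448.9.
Deadweight loss = W^SO − W^NE = 293.81.

293.81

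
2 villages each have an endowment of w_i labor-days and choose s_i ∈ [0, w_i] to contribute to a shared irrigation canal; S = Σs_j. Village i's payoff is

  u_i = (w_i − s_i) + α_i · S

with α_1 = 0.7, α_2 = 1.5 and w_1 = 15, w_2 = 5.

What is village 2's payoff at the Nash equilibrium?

∂u_i/∂s_i = α_i − 1, so village i contributes w_i if α_i > 1, else 0.
α_i > 1 for i ∈ {2}; NE contributions (0, 5), S = 5.
u_2 = (5 − 5) + 1.5·5 = 7.5.

7.5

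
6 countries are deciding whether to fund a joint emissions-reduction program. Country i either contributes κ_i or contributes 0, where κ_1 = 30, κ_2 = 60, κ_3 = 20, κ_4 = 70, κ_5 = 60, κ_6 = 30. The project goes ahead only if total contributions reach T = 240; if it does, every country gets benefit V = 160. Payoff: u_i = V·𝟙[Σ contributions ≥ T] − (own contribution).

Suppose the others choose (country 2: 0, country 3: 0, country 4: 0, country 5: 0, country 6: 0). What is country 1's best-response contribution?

0

Others' total = 0. Even contributing 30 gives 30 < 240: no benefit either way.
Best response: 0.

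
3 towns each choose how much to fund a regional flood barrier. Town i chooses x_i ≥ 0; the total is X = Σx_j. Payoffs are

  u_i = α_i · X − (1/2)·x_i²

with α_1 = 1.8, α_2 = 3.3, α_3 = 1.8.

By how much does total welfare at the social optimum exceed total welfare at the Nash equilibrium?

32.49

Town i's FOC: ∂u_i/∂x_i = α_i − x_i = 0, so x_i* = α_i.
NE contributions = (1.8, 3.3, 1.8); X = 6.9.
W^NE = (Σα)·X − ½Σα_i² = 6.9² − ½·17.37 = 38.925.
Planner sets x_i = Σα_j = 6.9 for every i, so X^SO = 3·6.9 = 20.7.
W^SO = (Σα)·X^SO − ½·3·(Σα)² = (3/2)·6.9² = 71.415.
Deadweight loss = W^SO − W^NE = 32.49.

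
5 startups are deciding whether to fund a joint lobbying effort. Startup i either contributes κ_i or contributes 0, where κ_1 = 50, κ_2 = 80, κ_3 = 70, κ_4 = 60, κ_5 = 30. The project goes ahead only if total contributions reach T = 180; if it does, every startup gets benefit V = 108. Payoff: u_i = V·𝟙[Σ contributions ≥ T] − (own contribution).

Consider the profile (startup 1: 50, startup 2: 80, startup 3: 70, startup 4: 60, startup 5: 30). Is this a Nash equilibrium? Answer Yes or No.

Total = 290 ≥ 180: provided.
Startup 1 (pledges 50, payoff 58): dropping to 0 → total 240, payoff 108. Profitable deviation.

No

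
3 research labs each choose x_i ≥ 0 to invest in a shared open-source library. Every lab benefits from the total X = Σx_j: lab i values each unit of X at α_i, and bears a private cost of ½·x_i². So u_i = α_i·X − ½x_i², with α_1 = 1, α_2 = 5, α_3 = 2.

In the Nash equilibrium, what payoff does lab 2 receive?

Lab i's FOC: ∂u_i/∂x_i = α_i − x_i = 0, so x_i* = α_i.
NE contributions = (1, 5, 2); X = 8.
u_2 = α_2·X − ½·(x_2)² = 5·8 − ½·5² = 27.5.

27.5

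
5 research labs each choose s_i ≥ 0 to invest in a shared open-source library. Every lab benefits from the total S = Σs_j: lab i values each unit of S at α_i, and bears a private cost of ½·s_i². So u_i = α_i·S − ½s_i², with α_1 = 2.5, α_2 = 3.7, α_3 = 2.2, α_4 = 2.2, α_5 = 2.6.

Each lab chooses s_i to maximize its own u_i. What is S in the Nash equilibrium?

Lab i's FOC: ∂u_i/∂s_i = α_i − s_i = 0, so s_i* = α_i.
NE contributions = (2.5, 3.7, 2.2, 2.2, 2.6); S = 13.2.

13.2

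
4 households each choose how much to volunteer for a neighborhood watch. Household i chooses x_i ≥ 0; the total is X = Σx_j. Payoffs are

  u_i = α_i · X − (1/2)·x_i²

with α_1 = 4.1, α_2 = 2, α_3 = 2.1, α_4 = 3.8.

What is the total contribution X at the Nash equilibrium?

Household i's FOC: ∂u_i/∂x_i = α_i − x_i = 0, so x_i* = α_i.
NE contributions = (4.1, 2, 2.1, 3.8); X = 12.

12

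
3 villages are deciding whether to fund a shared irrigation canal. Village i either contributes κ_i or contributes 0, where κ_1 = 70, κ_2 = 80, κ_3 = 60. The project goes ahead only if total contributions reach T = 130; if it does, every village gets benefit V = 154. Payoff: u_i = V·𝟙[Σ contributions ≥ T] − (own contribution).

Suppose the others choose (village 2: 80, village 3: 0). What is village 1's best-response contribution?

Others' total = 80. Contributing 70 brings total to 150 ≥ 130: gain V − κ_1 = 84.
Best response: 70.

70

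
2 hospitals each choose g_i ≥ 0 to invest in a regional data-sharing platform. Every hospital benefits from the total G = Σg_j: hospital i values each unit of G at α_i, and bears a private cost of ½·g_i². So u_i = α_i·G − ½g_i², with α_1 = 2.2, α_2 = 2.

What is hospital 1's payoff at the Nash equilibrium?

Hospital i's FOC: ∂u_i/∂g_i = α_i − g_i = 0, so g_i* = α_i.
NE contributions = (2.2, 2); G = 4.2.
u_1 = α_1·G − ½·(g_1)² = 2.2·4.2 − ½·2.2² = 6.82.

6.82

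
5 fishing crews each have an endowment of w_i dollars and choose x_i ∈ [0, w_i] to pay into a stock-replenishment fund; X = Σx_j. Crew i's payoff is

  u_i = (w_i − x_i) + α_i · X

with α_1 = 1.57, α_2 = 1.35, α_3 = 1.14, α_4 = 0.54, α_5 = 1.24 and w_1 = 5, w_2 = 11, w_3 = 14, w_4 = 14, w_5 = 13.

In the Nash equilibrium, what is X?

43

∂u_i/∂x_i = α_i − 1, so crew i contributes w_i if α_i > 1, else 0.
α_i > 1 for i ∈ {1, 2, 3, 5}; NE contributions (5, 11, 14, 0, 13), X = 43.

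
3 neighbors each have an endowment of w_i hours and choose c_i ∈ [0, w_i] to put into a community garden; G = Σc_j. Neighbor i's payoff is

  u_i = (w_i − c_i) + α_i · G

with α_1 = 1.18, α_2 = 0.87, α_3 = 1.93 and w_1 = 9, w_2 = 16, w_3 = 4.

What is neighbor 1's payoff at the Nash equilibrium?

∂u_i/∂c_i = α_i − 1, so neighbor i contributes w_i if α_i > 1, else 0.
α_i > 1 for i ∈ {1, 3}; NE contributions (9, 0, 4), G = 13.
u_1 = (9 − 9) + 1.18·13 = 15.34.

15.34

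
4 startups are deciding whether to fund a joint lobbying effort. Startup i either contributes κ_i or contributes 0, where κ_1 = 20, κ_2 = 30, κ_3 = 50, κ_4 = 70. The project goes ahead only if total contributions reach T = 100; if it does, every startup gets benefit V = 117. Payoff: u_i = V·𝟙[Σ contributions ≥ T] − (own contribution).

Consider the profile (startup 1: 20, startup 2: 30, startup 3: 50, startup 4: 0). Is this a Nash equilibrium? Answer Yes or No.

Yes

Total = 100 ≥ 100: provided.
Startup 1 (pledges 20, payoff 97): dropping to 0 → total 80, payoff 0. No gain.
Startup 2 (pledges 30, payoff 87): dropping to 0 → total 70, payoff 0. No gain.
Startup 3 (pledges 50, payoff 67): dropping to 0 → total 50, payoff 0. No gain.
Startup 4 (pledges 0, payoff 117): pledging 70 → total 170, payoff 47. No gain.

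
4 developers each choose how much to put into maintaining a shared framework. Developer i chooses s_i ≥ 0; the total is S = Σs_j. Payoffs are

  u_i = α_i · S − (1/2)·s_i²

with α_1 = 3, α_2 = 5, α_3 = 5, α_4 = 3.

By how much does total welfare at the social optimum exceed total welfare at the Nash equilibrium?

Developer i's FOC: ∂u_i/∂s_i = α_i − s_i = 0, so s_i* = α_i.
NE contributions = (3, 5, 5, 3); S = 16.
W^NE = (Σα)·S − ½Σα_i² = 16² − ½·68 = 222.
Planner sets s_i = Σα_j = 16 for every i, so S^SO = 4·16 = 64.
W^SO = (Σα)·S^SO − ½·4·(Σα)² = (4/2)·16² = 512.
Deadweight loss = W^SO − W^NE = 290.

290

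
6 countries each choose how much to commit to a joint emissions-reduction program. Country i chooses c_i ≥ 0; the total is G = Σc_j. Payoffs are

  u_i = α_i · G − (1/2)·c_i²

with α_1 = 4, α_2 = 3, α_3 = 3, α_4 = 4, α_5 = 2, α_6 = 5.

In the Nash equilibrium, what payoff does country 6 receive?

92.5

Country i's FOC: ∂u_i/∂c_i = α_i − c_i = 0, so c_i* = α_i.
NE contributions = (4, 3, 3, 4, 2, 5); G = 21.
u_6 = α_6·G − ½·(c_6)² = 5·21 − ½·5² = 92.5.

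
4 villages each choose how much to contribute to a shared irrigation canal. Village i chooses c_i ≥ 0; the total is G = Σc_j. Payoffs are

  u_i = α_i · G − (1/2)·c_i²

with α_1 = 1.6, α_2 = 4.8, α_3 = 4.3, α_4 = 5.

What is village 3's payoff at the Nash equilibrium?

58.265

Village i's FOC: ∂u_i/∂c_i = α_i − c_i = 0, so c_i* = α_i.
NE contributions = (1.6, 4.8, 4.3, 5); G = 15.7.
u_3 = α_3·G − ½·(c_3)² = 4.3·15.7 − ½·4.3² = 58.265.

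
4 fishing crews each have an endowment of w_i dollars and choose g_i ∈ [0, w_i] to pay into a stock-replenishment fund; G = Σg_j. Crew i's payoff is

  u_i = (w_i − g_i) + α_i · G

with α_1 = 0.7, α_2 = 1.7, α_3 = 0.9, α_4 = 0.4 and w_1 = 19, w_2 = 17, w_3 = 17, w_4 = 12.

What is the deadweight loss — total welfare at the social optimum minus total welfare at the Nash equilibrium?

129.6

∂u_i/∂g_i = α_i − 1, so crew i contributes w_i if α_i > 1, else 0.
α_i > 1 for i ∈ {2}; NE contributions (0, 17, 0, 0), G = 17.
W^NE = Σw_i − G^NE + (Σα_i)·G^NE = 65 + 2.7·17 = 110.9.
Planner: ∂(Σu_j)/∂g_i = Σα_j − 1 = 2.7 > 0, so everyone contributes w_i; G^SO = 65, W^SO = 65 + 2.7·65 = 240.5.
Deadweight loss = 129.6.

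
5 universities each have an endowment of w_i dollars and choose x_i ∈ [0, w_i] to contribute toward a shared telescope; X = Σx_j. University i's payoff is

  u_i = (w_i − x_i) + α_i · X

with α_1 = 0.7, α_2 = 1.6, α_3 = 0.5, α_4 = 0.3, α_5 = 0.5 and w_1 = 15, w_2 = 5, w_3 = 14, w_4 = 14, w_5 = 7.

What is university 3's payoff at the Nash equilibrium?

∂u_i/∂x_i = α_i − 1, so university i contributes w_i if α_i > 1, else 0.
α_i > 1 for i ∈ {2}; NE contributions (0, 5, 0, 0, 0), X = 5.
u_3 = (14 − 0) + 0.5·5 = 16.5.

16.5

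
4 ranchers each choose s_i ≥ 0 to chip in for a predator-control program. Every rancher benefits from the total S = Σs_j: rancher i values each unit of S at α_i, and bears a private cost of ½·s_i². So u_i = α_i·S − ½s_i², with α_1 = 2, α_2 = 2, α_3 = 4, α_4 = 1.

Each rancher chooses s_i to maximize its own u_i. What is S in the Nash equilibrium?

Rancher i's FOC: ∂u_i/∂s_i = α_i − s_i = 0, so s_i* = α_i.
NE contributions = (2, 2, 4, 1); S = 9.

9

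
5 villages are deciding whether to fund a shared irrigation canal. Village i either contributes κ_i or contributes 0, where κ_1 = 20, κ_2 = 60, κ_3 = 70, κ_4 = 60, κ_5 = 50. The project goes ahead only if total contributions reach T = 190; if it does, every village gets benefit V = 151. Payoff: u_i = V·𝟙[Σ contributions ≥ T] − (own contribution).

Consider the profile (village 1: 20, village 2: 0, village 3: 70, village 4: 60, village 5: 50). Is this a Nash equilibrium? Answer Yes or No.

Total = 200 ≥ 190: provided.
Village 1 (pledges 20, payoff 131): dropping to 0 → total 180, payoff 0. No gain.
Village 2 (pledges 0, payoff 151): pledging 60 → total 260, payoff 91. No gain.
Village 3 (pledges 70, payoff 81): dropping to 0 → total 130, payoff 0. No gain.
Village 4 (pledges 60, payoff 91): dropping to 0 → total 140, payoff 0. No gain.
Village 5 (pledges 50, payoff 101): dropping to 0 → total 150, payoff 0. No gain.

Yes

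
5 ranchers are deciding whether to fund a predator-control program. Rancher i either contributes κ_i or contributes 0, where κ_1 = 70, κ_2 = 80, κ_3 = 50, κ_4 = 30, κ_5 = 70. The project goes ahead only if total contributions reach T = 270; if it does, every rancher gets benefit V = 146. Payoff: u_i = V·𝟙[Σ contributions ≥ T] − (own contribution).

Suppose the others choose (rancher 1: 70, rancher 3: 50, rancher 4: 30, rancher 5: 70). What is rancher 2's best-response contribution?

Others' total = 220. Contributing 80 brings total to 300 ≥ 270: gain V − κ_2 = 66.
Best response: 80.

80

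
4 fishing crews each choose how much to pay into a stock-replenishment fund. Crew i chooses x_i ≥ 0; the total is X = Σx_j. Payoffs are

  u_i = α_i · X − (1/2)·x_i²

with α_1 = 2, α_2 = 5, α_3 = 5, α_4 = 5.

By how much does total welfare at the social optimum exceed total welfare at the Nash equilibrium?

328.5

Crew i's FOC: ∂u_i/∂x_i = α_i − x_i = 0, so x_i* = α_i.
NE contributions = (2, 5, 5, 5); X = 17.
W^NE = (Σα)·X − ½Σα_i² = 17² − ½·79 = 249.5.
Planner sets x_i = Σα_j = 17 for every i, so X^SO = 4·17 = 68.
W^SO = (Σα)·X^SO − ½·4·(Σα)² = (4/2)·17² = 578.
Deadweight loss = W^SO − W^NE = 328.5.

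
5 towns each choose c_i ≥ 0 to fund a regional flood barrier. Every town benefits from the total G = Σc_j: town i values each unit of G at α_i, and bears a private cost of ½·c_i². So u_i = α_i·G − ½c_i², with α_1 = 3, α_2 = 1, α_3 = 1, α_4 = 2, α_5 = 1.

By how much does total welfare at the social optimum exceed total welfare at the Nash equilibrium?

104

Town i's FOC: ∂u_i/∂c_i = α_i − c_i = 0, so c_i* = α_i.
NE contributions = (3, 1, 1, 2, 1); G = 8.
W^NE = (Σα)·G − ½Σα_i² = 8² − ½·16 = 56.
Planner sets c_i = Σα_j = 8 for every i, so G^SO = 5·8 = 40.
W^SO = (Σα)·G^SO − ½·5·(Σα)² = (5/2)·8² = 160.
Deadweight loss = W^SO − W^NE = 104.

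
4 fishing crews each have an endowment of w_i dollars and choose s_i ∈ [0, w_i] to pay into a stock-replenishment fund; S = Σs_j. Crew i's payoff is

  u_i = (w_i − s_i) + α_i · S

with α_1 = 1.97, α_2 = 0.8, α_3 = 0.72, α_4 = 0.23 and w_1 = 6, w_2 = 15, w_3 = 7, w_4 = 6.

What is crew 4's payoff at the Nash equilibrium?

∂u_i/∂s_i = α_i − 1, so crew i contributes w_i if α_i > 1, else 0.
α_i > 1 for i ∈ {1}; NE contributions (6, 0, 0, 0), S = 6.
u_4 = (6 − 0) + 0.23·6 = 7.38.

7.38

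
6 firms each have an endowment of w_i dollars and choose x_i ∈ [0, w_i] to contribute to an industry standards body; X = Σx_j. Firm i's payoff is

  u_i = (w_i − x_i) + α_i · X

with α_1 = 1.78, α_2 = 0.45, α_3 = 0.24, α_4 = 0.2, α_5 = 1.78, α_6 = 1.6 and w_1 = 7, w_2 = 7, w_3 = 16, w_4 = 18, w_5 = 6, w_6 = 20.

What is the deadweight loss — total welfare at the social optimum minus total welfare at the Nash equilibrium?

∂u_i/∂x_i = α_i − 1, so firm i contributes w_i if α_i > 1, else 0.
α_i > 1 for i ∈ {1, 5, 6}; NE contributions (7, 0, 0, 0, 6, 20), X = 33.
W^NE = Σw_i − X^NE + (Σα_i)·X^NE = 74 + 5.05·33 = 240.65.
Planner: ∂(Σu_j)/∂x_i = Σα_j − 1 = 5.05 > 0, so everyone contributes w_i; X^SO = 74, W^SO = 74 + 5.05·74 = 447.7.
Deadweight loss = 207.05.

207.05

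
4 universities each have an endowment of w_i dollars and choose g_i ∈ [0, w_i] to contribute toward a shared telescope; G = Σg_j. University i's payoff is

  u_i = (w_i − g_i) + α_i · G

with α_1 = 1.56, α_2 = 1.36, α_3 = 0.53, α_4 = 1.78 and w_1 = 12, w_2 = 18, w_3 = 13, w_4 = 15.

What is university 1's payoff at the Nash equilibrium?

∂u_i/∂g_i = α_i − 1, so university i contributes w_i if α_i > 1, else 0.
α_i > 1 for i ∈ {1, 2, 4}; NE contributions (12, 18, 0, 15), G = 45.
u_1 = (12 − 12) + 1.56·45 = 70.2.

70.2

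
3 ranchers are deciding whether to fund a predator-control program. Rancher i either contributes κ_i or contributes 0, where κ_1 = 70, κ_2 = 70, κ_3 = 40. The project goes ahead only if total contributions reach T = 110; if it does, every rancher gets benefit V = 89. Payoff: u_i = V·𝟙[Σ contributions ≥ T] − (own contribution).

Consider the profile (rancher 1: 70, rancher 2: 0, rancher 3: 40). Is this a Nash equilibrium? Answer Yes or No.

Yes

Total = 110 ≥ 110: provided.
Rancher 1 (pledges 70, payoff 19): dropping to 0 → total 40, payoff 0. No gain.
Rancher 2 (pledges 0, payoff 89): pledging 70 → total 180, payoff 19. No gain.
Rancher 3 (pledges 40, payoff 49): dropping to 0 → total 70, payoff 0. No gain.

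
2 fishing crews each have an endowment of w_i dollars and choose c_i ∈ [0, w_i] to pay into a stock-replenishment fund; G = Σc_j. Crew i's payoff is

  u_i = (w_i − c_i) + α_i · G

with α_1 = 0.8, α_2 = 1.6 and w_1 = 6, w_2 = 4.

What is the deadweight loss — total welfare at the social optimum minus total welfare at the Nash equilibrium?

∂u_i/∂c_i = α_i − 1, so crew i contributes w_i if α_i > 1, else 0.
α_i > 1 for i ∈ {2}; NE contributions (0, 4), G = 4.
W^NE = Σw_i − G^NE + (Σα_i)·G^NE = 10 + 1.4·4 = 15.6.
Planner: ∂(Σu_j)/∂c_i = Σα_j − 1 = 1.4 > 0, so everyone contributes w_i; G^SO = 10, W^SO = 10 + 1.4·10 = 24.
Deadweight loss = 8.4.

8.4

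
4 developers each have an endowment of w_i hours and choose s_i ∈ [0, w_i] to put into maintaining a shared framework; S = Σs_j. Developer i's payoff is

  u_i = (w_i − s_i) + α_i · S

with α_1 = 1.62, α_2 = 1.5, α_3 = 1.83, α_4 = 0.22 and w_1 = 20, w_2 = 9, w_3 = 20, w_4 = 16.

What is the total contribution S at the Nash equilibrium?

∂u_i/∂s_i = α_i − 1, so developer i contributes w_i if α_i > 1, else 0.
α_i > 1 for i ∈ {1, 2, 3}; NE contributions (20, 9, 20, 0), S = 49.

49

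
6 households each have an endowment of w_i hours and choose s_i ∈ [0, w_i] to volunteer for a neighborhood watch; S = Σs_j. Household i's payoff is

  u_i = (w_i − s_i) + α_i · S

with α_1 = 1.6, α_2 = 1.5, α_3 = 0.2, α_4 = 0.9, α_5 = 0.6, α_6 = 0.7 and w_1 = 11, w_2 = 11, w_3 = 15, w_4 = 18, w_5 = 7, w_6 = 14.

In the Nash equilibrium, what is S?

22

∂u_i/∂s_i = α_i − 1, so household i contributes w_i if α_i > 1, else 0.
α_i > 1 for i ∈ {1, 2}; NE contributions (11, 11, 0, 0, 0, 0), S = 22.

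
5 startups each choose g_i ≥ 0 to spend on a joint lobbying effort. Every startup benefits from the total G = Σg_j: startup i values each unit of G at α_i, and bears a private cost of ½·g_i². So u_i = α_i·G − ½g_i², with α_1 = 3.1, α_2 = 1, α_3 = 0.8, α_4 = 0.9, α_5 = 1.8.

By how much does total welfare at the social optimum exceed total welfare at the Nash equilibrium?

94.29

Startup i's FOC: ∂u_i/∂g_i = α_i − g_i = 0, so g_i* = α_i.
NE contributions = (3.1, 1, 0.8, 0.9, 1.8); G = 7.6.
W^NE = (Σα)·G − ½Σα_i² = 7.6² − ½·15.3 = 50.11.
Planner sets g_i = Σα_j = 7.6 for every i, so G^SO = 5·7.6 = 38.
W^SO = (Σα)·G^SO − ½·5·(Σα)² = (5/2)·7.6² = 144.4.
Deadweight loss = W^SO − W^NE = 94.29.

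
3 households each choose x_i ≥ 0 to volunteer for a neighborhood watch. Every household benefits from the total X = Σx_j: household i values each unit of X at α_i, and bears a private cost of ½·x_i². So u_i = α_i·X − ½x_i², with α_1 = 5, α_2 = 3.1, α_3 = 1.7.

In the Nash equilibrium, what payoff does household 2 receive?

Household i's FOC: ∂u_i/∂x_i = α_i − x_i = 0, so x_i* = α_i.
NE contributions = (5, 3.1, 1.7); X = 9.8.
u_2 = α_2·X − ½·(x_2)² = 3.1·9.8 − ½·3.1² = 25.575.

25.575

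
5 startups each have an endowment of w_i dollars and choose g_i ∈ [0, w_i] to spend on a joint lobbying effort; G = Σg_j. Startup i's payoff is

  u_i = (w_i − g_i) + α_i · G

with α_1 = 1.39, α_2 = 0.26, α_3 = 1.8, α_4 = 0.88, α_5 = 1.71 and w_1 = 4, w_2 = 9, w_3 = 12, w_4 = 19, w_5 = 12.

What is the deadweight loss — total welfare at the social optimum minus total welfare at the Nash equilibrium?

∂u_i/∂g_i = α_i − 1, so startup i contributes w_i if α_i > 1, else 0.
α_i > 1 for i ∈ {1, 3, 5}; NE contributions (4, 0, 12, 0, 12), G = 28.
W^NE = Σw_i − G^NE + (Σα_i)·G^NE = 56 + 5.04·28 = 197.12.
Planner: ∂(Σu_j)/∂g_i = Σα_j − 1 = 5.04 > 0, so everyone contributes w_i; G^SO = 56, W^SO = 56 + 5.04·56 = 338.24.
Deadweight loss = 141.12.

141.12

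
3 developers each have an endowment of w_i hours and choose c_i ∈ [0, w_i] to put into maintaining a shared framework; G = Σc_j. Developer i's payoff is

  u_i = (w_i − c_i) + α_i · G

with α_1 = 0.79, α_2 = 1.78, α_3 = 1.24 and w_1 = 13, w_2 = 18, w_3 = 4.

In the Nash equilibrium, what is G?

22

∂u_i/∂c_i = α_i − 1, so developer i contributes w_i if α_i > 1, else 0.
α_i > 1 for i ∈ {2, 3}; NE contributions (0, 18, 4), G = 22.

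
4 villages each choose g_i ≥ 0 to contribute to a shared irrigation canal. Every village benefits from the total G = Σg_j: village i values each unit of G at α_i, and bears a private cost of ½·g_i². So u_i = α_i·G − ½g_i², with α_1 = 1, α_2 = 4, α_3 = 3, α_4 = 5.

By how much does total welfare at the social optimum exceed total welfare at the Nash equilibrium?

194.5

Village i's FOC: ∂u_i/∂g_i = α_i − g_i = 0, so g_i* = α_i.
NE contributions = (1, 4, 3, 5); G = 13.
W^NE = (Σα)·G − ½Σα_i² = 13² − ½·51 = 143.5.
Planner sets g_i = Σα_j = 13 for every i, so G^SO = 4·13 = 52.
W^SO = (Σα)·G^SO − ½·4·(Σα)² = (4/2)·13² = 338.
Deadweight loss = W^SO − W^NE = 194.5.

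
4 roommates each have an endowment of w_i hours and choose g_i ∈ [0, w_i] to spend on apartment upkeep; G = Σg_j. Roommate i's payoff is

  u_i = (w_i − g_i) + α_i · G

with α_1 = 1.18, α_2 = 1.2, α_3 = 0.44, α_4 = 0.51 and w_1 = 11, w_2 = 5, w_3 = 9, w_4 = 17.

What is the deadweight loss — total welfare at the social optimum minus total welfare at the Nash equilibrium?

∂u_i/∂g_i = α_i − 1, so roommate i contributes w_i if α_i > 1, else 0.
α_i > 1 for i ∈ {1, 2}; NE contributions (11, 5, 0, 0), G = 16.
W^NE = Σw_i − G^NE + (Σα_i)·G^NE = 42 + 2.33·16 = 79.28.
Planner: ∂(Σu_j)/∂g_i = Σα_j − 1 = 2.33 > 0, so everyone contributes w_i; G^SO = 42, W^SO = 42 + 2.33·42 = 139.86.
Deadweight loss = 60.58.

60.58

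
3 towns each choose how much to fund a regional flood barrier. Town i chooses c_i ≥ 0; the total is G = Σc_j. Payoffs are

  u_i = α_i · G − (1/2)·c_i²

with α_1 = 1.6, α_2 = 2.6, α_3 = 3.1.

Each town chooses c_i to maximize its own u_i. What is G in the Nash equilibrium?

7.3

Town i's FOC: ∂u_i/∂c_i = α_i − c_i = 0, so c_i* = α_i.
NE contributions = (1.6, 2.6, 3.1); G = 7.3.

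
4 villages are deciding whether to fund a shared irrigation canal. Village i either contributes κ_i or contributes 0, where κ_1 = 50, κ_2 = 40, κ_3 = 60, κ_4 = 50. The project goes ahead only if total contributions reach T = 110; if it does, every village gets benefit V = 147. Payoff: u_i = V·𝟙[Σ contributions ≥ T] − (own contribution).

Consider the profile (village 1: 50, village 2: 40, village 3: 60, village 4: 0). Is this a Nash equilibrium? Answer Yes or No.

Total = 150 ≥ 110: provided.
Village 1 (pledges 50, payoff 97): dropping to 0 → total 100, payoff 0. No gain.
Village 2 (pledges 40, payoff 107): dropping to 0 → total 110, payoff 147. Profitable deviation.

No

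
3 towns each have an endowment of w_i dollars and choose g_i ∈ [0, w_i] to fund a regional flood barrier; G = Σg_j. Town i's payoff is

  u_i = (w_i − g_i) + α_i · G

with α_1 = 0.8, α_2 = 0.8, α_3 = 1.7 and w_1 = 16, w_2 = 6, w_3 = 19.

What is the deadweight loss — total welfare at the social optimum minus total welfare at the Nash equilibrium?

50.6

∂u_i/∂g_i = α_i − 1, so town i contributes w_i if α_i > 1, else 0.
α_i > 1 for i ∈ {3}; NE contributions (0, 0, 19), G = 19.
W^NE = Σw_i − G^NE + (Σα_i)·G^NE = 41 + 2.3·19 = 84.7.
Planner: ∂(Σu_j)/∂g_i = Σα_j − 1 = 2.3 > 0, so everyone contributes w_i; G^SO = 41, W^SO = 41 + 2.3·41 = 135.3.
Deadweight loss = 50.6.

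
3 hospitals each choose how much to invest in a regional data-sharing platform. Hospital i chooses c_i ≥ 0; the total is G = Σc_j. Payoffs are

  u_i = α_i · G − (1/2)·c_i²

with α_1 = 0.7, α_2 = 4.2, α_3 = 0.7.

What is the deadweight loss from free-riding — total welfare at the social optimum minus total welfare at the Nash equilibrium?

24.99

Hospital i's FOC: ∂u_i/∂c_i = α_i − c_i = 0, so c_i* = α_i.
NE contributions = (0.7, 4.2, 0.7); G = 5.6.
W^NE = (Σα)·G − ½Σα_i² = 5.6² − ½·18.62 = 22.05.
Planner sets c_i = Σα_j = 5.6 for every i, so G^SO = 3·5.6 = 16.8.
W^SO = (Σα)·G^SO − ½·3·(Σα)² = (3/2)·5.6² = 47.04.
Deadweight loss = W^SO − W^NE = 24.99.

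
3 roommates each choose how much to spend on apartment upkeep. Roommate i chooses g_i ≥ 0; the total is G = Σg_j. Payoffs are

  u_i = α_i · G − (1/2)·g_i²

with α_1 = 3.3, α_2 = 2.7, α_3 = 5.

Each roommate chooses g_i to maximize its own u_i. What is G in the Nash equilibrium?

Roommate i's FOC: ∂u_i/∂g_i = α_i − g_i = 0, so g_i* = α_i.
NE contributions = (3.3, 2.7, 5); G = 11.

11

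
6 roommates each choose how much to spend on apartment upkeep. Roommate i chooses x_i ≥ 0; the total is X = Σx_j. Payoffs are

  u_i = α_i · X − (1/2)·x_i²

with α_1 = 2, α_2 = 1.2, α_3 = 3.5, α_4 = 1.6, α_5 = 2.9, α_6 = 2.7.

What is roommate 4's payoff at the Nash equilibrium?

20.96

Roommate i's FOC: ∂u_i/∂x_i = α_i − x_i = 0, so x_i* = α_i.
NE contributions = (2, 1.2, 3.5, 1.6, 2.9, 2.7); X = 13.9.
u_4 = α_4·X − ½·(x_4)² = 1.6·13.9 − ½·1.6² = 20.96.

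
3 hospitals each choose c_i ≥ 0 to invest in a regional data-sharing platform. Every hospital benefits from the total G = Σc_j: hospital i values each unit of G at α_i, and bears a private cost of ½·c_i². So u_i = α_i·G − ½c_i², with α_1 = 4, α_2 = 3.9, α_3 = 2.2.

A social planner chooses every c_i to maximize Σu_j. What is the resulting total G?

30.3

Planner FOC: ∂(Σu_j)/∂c_i = (Σα_j) − c_i = 0, so c_i^SO = Σα_j = 10.1 for every i; G^SO = 30.3.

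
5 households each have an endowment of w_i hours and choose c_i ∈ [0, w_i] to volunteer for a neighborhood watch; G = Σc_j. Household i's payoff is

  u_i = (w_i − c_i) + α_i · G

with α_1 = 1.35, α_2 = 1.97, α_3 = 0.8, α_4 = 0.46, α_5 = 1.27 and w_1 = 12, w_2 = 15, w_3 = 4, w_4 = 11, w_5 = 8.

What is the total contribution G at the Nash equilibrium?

∂u_i/∂c_i = α_i − 1, so household i contributes w_i if α_i > 1, else 0.
α_i > 1 for i ∈ {1, 2, 5}; NE contributions (12, 15, 0, 0, 8), G = 35.

35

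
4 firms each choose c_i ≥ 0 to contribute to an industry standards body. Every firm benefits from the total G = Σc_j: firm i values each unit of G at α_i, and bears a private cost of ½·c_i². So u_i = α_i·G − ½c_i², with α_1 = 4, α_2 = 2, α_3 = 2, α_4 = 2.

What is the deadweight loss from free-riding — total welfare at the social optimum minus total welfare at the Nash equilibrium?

Firm i's FOC: ∂u_i/∂c_i = α_i − c_i = 0, so c_i* = α_i.
NE contributions = (4, 2, 2, 2); G = 10.
W^NE = (Σα)·G − ½Σα_i² = 10² − ½·28 = 86.
Planner sets c_i = Σα_j = 10 for every i, so G^SO = 4·10 = 40.
W^SO = (Σα)·G^SO − ½·4·(Σα)² = (4/2)·10² = 200.
Deadweight loss = W^SO − W^NE = 114.

114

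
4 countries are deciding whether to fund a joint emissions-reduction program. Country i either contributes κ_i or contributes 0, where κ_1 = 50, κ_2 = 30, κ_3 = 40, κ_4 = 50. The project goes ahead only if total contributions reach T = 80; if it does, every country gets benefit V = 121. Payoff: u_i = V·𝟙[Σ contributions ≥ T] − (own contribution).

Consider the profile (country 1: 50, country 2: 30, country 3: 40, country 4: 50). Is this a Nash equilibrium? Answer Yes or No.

No

Total = 170 ≥ 80: provided.
Country 1 (pledges 50, payoff 71): dropping to 0 → total 120, payoff 121. Profitable deviation.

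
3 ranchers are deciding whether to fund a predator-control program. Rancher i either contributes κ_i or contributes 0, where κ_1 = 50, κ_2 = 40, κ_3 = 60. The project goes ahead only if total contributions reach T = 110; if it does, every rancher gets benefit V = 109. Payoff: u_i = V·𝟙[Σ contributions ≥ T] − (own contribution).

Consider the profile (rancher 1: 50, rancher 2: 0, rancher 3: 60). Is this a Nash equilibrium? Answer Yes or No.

Total = 110 ≥ 110: provided.
Rancher 1 (pledges 50, payoff 59): dropping to 0 → total 60, payoff 0. No gain.
Rancher 2 (pledges 0, payoff 109): pledging 40 → total 150, payoff 69. No gain.
Rancher 3 (pledges 60, payoff 49): dropping to 0 → total 50, payoff 0. No gain.

Yes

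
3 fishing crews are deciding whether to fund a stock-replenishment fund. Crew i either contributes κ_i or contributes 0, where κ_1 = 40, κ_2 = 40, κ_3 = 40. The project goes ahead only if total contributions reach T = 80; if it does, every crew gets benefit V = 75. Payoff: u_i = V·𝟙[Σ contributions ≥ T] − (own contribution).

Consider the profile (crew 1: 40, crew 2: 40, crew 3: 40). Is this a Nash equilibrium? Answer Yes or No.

No

Total = 120 ≥ 80: provided.
Crew 1 (pledges 40, payoff 35): dropping to 0 → total 80, payoff 75. Profitable deviation.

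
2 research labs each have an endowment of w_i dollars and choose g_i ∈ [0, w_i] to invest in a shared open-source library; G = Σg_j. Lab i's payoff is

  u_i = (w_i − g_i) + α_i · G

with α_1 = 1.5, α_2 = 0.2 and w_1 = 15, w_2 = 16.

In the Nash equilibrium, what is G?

∂u_i/∂g_i = α_i − 1, so lab i contributes w_i if α_i > 1, else 0.
α_i > 1 for i ∈ {1}; NE contributions (15, 0), G = 15.

15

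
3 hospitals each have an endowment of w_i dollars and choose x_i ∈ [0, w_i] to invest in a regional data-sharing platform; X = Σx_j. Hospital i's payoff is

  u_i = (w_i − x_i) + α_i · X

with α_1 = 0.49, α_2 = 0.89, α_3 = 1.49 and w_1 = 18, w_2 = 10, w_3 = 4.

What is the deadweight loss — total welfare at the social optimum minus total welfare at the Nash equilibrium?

52.36

∂u_i/∂x_i = α_i − 1, so hospital i contributes w_i if α_i > 1, else 0.
α_i > 1 for i ∈ {3}; NE contributions (0, 0, 4), X = 4.
W^NE = Σw_i − X^NE + (Σα_i)·X^NE = 32 + 1.87·4 = 39.48.
Planner: ∂(Σu_j)/∂x_i = Σα_j − 1 = 1.87 > 0, so everyone contributes w_i; X^SO = 32, W^SO = 32 + 1.87·32 = 91.84.
Deadweight loss = 52.36.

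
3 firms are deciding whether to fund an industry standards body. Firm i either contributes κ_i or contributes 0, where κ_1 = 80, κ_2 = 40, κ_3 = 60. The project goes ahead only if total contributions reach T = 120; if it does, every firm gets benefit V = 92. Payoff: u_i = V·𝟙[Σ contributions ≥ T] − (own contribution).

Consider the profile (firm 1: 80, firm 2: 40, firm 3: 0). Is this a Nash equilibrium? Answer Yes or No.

Total = 120 ≥ 120: provided.
Firm 1 (pledges 80, payoff 12): dropping to 0 → total 40, payoff 0. No gain.
Firm 2 (pledges 40, payoff 52): dropping to 0 → total 80, payoff 0. No gain.
Firm 3 (pledges 0, payoff 92): pledging 60 → total 180, payoff 32. No gain.

Yes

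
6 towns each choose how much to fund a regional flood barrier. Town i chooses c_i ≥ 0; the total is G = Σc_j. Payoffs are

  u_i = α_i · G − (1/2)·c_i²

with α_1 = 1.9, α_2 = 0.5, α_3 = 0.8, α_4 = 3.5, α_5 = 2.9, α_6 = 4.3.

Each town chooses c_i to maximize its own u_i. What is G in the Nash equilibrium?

Town i's FOC: ∂u_i/∂c_i = α_i − c_i = 0, so c_i* = α_i.
NE contributions = (1.9, 0.5, 0.8, 3.5, 2.9, 4.3); G = 13.9.

13.9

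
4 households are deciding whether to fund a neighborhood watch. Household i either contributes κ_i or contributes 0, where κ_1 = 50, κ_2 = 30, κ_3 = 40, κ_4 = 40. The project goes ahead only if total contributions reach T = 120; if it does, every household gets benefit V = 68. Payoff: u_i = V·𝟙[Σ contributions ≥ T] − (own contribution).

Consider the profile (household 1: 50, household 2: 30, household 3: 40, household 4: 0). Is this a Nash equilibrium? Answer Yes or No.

Yes

Total = 120 ≥ 120: provided.
Household 1 (pledges 50, payoff 18): dropping to 0 → total 70, payoff 0. No gain.
Household 2 (pledges 30, payoff 38): dropping to 0 → total 90, payoff 0. No gain.
Household 3 (pledges 40, payoff 28): dropping to 0 → total 80, payoff 0. No gain.
Household 4 (pledges 0, payoff 68): pledging 40 → total 160, payoff 28. No gain.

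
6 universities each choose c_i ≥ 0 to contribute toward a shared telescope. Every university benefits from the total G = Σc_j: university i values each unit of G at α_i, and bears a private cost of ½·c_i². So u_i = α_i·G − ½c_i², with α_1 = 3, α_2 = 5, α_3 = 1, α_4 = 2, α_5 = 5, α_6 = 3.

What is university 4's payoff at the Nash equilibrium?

36

University i's FOC: ∂u_i/∂c_i = α_i − c_i = 0, so c_i* = α_i.
NE contributions = (3, 5, 1, 2, 5, 3); G = 19.
u_4 = α_4·G − ½·(c_4)² = 2·19 − ½·2² = 36.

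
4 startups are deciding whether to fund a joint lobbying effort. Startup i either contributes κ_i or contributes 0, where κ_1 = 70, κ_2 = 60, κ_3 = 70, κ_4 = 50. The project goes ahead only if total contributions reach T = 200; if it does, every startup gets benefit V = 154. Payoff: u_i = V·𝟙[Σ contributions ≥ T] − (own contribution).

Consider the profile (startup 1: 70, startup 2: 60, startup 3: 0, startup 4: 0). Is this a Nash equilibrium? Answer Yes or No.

No

Total = 130 < 200: not provided.
Startup 1 (pledges 70, payoff -70): dropping to 0 → total 60, payoff 0. Profitable deviation.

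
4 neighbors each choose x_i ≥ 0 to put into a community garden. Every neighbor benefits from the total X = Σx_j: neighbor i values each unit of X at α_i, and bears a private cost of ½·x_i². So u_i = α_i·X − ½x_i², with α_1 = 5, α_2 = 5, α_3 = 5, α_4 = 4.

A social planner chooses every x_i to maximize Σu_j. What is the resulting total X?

Planner FOC: ∂(Σu_j)/∂x_i = (Σα_j) − x_i = 0, so x_i^SO = Σα_j = 19 for every i; X^SO = 76.

76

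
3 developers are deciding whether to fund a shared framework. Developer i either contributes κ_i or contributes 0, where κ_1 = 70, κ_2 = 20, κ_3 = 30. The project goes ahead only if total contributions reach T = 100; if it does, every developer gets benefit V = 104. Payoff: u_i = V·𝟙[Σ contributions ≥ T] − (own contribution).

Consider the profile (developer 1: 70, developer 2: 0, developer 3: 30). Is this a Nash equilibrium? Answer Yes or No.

Yes

Total = 100 ≥ 100: provided.
Developer 1 (pledges 70, payoff 34): dropping to 0 → total 30, payoff 0. No gain.
Developer 2 (pledges 0, payoff 104): pledging 20 → total 120, payoff 84. No gain.
Developer 3 (pledges 30, payoff 74): dropping to 0 → total 70, payoff 0. No gain.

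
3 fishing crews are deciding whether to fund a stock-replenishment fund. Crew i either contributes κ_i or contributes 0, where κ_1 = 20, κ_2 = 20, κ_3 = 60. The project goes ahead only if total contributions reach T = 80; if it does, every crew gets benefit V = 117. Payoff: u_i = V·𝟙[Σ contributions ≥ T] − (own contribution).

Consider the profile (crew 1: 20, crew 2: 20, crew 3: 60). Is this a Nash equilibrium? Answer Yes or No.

Total = 100 ≥ 80: provided.
Crew 1 (pledges 20, payoff 97): dropping to 0 → total 80, payoff 117. Profitable deviation.

No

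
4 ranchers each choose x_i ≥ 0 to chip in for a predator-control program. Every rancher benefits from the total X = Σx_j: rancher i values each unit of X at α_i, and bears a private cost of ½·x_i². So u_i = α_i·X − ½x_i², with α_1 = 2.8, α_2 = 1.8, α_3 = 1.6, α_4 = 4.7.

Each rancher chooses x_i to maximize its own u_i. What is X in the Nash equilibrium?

Rancher i's FOC: ∂u_i/∂x_i = α_i − x_i = 0, so x_i* = α_i.
NE contributions = (2.8, 1.8, 1.6, 4.7); X = 10.9.

10.9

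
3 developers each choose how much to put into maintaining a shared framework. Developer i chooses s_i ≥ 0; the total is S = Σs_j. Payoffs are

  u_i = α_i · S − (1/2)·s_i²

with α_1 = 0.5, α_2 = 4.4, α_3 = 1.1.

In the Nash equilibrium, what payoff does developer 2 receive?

16.72

Developer i's FOC: ∂u_i/∂s_i = α_i − s_i = 0, so s_i* = α_i.
NE contributions = (0.5, 4.4, 1.1); S = 6.
u_2 = α_2·S − ½·(s_2)² = 4.4·6 − ½·4.4² = 16.72.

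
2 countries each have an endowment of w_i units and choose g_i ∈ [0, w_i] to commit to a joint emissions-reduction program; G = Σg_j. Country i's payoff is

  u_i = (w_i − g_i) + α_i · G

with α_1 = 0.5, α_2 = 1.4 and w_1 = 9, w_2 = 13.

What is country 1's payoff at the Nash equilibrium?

∂u_i/∂g_i = α_i − 1, so country i contributes w_i if α_i > 1, else 0.
α_i > 1 for i ∈ {2}; NE contributions (0, 13), G = 13.
u_1 = (9 − 0) + 0.5·13 = 15.5.

15.5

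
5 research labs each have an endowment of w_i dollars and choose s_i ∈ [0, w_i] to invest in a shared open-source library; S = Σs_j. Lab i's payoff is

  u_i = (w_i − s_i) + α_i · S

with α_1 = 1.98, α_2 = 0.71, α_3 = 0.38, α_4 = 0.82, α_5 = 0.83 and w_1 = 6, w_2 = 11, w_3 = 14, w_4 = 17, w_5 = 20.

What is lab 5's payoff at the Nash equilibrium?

∂u_i/∂s_i = α_i − 1, so lab i contributes w_i if α_i > 1, else 0.
α_i > 1 for i ∈ {1}; NE contributions (6, 0, 0, 0, 0), S = 6.
u_5 = (20 − 0) + 0.83·6 = 24.98.

24.98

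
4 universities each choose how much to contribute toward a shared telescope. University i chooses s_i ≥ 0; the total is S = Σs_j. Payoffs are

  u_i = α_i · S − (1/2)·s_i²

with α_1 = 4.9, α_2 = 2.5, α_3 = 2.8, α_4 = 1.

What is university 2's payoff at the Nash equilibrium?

24.875

University i's FOC: ∂u_i/∂s_i = α_i − s_i = 0, so s_i* = α_i.
NE contributions = (4.9, 2.5, 2.8, 1); S = 11.2.
u_2 = α_2·S − ½·(s_2)² = 2.5·11.2 − ½·2.5² = 24.875.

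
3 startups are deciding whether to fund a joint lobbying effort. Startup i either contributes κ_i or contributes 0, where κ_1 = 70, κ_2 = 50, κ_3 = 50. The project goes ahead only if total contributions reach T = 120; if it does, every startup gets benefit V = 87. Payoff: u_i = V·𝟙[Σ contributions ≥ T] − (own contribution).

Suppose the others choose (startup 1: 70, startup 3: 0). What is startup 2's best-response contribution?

50

Others' total = 70. Contributing 50 brings total to 120 ≥ 120: gain V − κ_2 = 37.
Best response: 50.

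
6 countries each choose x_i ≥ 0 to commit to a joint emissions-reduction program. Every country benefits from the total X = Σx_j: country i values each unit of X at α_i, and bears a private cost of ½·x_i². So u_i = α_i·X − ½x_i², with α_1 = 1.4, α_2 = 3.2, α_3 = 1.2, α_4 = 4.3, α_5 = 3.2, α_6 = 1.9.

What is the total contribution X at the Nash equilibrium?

15.2

Country i's FOC: ∂u_i/∂x_i = α_i − x_i = 0, so x_i* = α_i.
NE contributions = (1.4, 3.2, 1.2, 4.3, 3.2, 1.9); X = 15.2.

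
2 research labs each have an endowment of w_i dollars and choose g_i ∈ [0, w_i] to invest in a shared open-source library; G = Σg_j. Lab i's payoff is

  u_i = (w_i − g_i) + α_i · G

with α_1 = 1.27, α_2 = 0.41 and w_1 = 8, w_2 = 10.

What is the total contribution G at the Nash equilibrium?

8

∂u_i/∂g_i = α_i − 1, so lab i contributes w_i if α_i > 1, else 0.
α_i > 1 for i ∈ {1}; NE contributions (8, 0), G = 8.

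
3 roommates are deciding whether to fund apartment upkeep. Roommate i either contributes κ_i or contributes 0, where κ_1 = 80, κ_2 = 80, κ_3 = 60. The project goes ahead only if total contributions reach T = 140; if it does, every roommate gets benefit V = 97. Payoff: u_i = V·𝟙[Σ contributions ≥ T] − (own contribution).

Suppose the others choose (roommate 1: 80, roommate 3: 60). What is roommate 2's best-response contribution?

Others' total = 140 ≥ 140; contributing adds cost 80 for no extra benefit.
Best response: 0.

0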